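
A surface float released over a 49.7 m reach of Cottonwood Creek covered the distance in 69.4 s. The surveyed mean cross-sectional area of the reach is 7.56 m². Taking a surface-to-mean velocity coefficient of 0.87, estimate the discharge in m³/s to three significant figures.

4.71 m³/s

v_surface = L / t̄ = 49.7 / 69.4 = 0.7161 m/s
v_mean = 0.87 × 0.7161 = 0.6230 m/s
Q = A × v_mean = 7.56 × 0.6230 = 4.710 m³/s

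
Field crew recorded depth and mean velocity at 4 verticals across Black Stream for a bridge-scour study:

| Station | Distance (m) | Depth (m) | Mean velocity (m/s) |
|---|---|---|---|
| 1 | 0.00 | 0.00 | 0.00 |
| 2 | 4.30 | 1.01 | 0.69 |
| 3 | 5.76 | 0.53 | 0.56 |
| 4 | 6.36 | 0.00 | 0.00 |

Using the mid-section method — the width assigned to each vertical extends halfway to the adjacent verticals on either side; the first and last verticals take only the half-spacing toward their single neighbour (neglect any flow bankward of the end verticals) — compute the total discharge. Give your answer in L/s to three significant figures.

2310 L/s

w_2 = (5.76 − 0.00)/2 = 2.88 m; q_2 = 0.69 × 1.01 × 2.88 = 2.007 m³/s
w_3 = (6.36 − 4.30)/2 = 1.03 m; q_3 = 0.56 × 0.53 × 1.03 = 0.3057 m³/s
Stations 1, 4 contribute zero (depth or velocity is 0).
Q = Σ qᵢ = 2.313 m³/s
= 2.313 × 1000 = 2313 L/s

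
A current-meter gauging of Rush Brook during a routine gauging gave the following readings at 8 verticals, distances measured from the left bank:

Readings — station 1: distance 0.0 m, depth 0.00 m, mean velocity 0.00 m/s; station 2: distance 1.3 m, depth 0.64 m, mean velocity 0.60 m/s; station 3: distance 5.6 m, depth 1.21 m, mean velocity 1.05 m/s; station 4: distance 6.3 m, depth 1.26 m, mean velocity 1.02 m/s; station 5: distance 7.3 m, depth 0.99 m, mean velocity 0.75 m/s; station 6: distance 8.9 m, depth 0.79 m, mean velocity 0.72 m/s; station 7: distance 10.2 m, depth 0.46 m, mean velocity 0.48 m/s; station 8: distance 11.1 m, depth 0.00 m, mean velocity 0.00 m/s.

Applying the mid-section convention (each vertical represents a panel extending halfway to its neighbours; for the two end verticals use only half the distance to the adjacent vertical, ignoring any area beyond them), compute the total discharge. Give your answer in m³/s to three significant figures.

7.38 m³/s

w_2 = (5.6 − 0.0)/2 = 2.8 m; q_2 = 0.60 × 0.64 × 2.8 = 1.075 m³/s
w_3 = (6.3 − 1.3)/2 = 2.5 m; q_3 = 1.05 × 1.21 × 2.5 = 3.176 m³/s
w_4 = (7.3 − 5.6)/2 = 0.85 m; q_4 = 1.02 × 1.26 × 0.85 = 1.092 m³/s
w_5 = (8.9 − 6.3)/2 = 1.3 m; q_5 = 0.75 × 0.99 × 1.3 = 0.9653 m³/s
w_6 = (10.2 − 7.3)/2 = 1.45 m; q_6 = 0.72 × 0.79 × 1.45 = 0.8248 m³/s
w_7 = (11.1 − 8.9)/2 = 1.1 m; q_7 = 0.48 × 0.46 × 1.1 = 0.2429 m³/s
Stations 1, 8 contribute zero (depth or velocity is 0).
Q = Σ qᵢ = 7.377 m³/s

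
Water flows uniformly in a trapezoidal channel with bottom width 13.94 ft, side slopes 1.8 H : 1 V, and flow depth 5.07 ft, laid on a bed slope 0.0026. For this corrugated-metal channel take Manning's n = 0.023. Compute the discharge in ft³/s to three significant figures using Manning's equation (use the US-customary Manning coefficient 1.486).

A = (b + z·y)·y = (13.94 + 1.8×5.07)×5.07 = 116.9 ft²
P = b + 2y√(1+z²) = 13.94 + 2×5.07×√(1+1.8²) = 34.82 ft
R = A/P = 116.9/34.82 = 3.359 ft
Q = (1.486/n)·A·R^(2/3)·S^(1/2) = (1.486/0.023) × 116.9 × 3.359^(2/3) × 0.0026^(1/2) = 864.0 ft³/s

864 ft³/s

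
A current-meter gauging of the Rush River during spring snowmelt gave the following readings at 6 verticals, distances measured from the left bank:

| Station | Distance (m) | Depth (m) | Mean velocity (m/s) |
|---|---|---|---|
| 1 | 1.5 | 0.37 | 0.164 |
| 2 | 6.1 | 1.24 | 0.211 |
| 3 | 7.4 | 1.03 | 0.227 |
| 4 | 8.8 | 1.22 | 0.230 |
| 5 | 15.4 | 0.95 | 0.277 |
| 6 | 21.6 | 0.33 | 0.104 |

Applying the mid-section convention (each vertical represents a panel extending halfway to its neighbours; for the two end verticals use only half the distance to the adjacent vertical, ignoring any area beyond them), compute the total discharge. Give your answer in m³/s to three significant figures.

4.14 m³/s

w_1 = (6.1 − 1.5)/2 = 2.3 m; q_1 = 0.164 × 0.37 × 2.3 = 0.1396 m³/s
w_2 = (7.4 − 1.5)/2 = 2.95 m; q_2 = 0.211 × 1.24 × 2.95 = 0.7718 m³/s
w_3 = (8.8 − 6.1)/2 = 1.35 m; q_3 = 0.227 × 1.03 × 1.35 = 0.3156 m³/s
w_4 = (15.4 − 7.4)/2 = 4 m; q_4 = 0.230 × 1.22 × 4 = 1.122 m³/s
w_5 = (21.6 − 8.8)/2 = 6.4 m; q_5 = 0.277 × 0.95 × 6.4 = 1.684 m³/s
w_6 = (21.6 − 15.4)/2 = 3.1 m; q_6 = 0.104 × 0.33 × 3.1 = 0.1064 m³/s
Q = Σ qᵢ = 4.140 m³/s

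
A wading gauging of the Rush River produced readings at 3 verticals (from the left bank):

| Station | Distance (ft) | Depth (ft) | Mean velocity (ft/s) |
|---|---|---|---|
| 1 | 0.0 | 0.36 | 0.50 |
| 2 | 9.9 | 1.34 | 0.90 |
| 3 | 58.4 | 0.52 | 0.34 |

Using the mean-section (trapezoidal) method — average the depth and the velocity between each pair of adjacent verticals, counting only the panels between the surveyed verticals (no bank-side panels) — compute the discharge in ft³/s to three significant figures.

33.9 ft³/s

Panel 1-2: Δb = 9.9 ft, d̄ = (0.36+1.34)/2 = 0.85, v̄ = (0.50+0.90)/2 = 0.7 → q = 9.9×0.85×0.7 = 5.891 ft³/s
Panel 2-3: Δb = 48.5 ft, d̄ = (1.34+0.52)/2 = 0.93, v̄ = (0.90+0.34)/2 = 0.62 → q = 48.5×0.93×0.62 = 27.97 ft³/s
Q = Σ q = 33.86 ft³/s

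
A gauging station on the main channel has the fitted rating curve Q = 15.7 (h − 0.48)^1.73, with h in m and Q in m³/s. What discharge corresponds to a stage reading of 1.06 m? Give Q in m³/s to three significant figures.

Q = 15.7 × (1.06 − 0.48)^1.73 = 15.7 × 0.58^1.73 = 6.118 m³/s

6.12 m³/s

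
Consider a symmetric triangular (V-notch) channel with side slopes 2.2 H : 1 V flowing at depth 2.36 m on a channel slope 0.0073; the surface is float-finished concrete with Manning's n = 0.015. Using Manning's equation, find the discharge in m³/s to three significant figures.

A = z·y² = 2.2×2.36² = 12.25 m²
P = 2y√(1+z²) = 2×2.36×√(1+2.2²) = 11.41 m
R = A/P = 12.25/11.41 = 1.074 m
Q = (1/n)·A·R^(2/3)·S^(1/2) = (1/0.015) × 12.25 × 1.074^(2/3) × 0.0073^(1/2) = 73.21 m³/s

73.2 m³/s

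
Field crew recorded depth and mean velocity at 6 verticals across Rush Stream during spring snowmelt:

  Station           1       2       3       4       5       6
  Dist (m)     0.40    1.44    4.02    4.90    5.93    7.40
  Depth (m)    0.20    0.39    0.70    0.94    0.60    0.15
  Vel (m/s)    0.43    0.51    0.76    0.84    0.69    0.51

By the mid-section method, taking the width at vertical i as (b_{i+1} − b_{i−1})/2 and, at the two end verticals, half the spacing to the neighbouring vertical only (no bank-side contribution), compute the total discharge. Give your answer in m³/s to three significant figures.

w_1 = (1.44 − 0.40)/2 = 0.52 m; q_1 = 0.43 × 0.20 × 0.52 = 0.04472 m³/s
w_2 = (4.02 − 0.40)/2 = 1.81 m; q_2 = 0.51 × 0.39 × 1.81 = 0.3600 m³/s
w_3 = (4.90 − 1.44)/2 = 1.73 m; q_3 = 0.76 × 0.70 × 1.73 = 0.9204 m³/s
w_4 = (5.93 − 4.02)/2 = 0.955 m; q_4 = 0.84 × 0.94 × 0.955 = 0.7541 m³/s
w_5 = (7.40 − 4.90)/2 = 1.25 m; q_5 = 0.69 × 0.60 × 1.25 = 0.5175 m³/s
w_6 = (7.40 − 5.93)/2 = 0.735 m; q_6 = 0.51 × 0.15 × 0.735 = 0.05623 m³/s
Q = Σ qᵢ = 2.653 m³/s

2.65 m³/s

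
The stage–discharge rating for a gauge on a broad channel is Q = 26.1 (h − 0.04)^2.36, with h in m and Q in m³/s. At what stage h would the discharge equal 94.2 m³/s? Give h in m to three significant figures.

1.76 m

h − h₀ = (Q/C)^(1/b) = (94.2/26.1)^(1/2.36) = 1.723 m
h = 0.04 + 1.723 = 1.763 m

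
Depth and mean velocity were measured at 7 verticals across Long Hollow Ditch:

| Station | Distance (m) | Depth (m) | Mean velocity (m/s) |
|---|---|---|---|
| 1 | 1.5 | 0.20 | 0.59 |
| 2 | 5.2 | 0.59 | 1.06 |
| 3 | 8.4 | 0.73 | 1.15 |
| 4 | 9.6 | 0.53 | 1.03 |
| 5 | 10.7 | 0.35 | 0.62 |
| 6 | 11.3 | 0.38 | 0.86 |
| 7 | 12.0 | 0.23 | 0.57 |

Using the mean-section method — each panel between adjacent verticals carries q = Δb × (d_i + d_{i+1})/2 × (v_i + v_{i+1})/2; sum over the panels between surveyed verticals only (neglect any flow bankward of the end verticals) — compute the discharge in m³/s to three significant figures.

Panel 1-2: Δb = 3.7 m, d̄ = (0.20+0.59)/2 = 0.395, v̄ = (0.59+1.06)/2 = 0.825 → q = 3.7×0.395×0.825 = 1.206 m³/s
Panel 2-3: Δb = 3.2 m, d̄ = (0.59+0.73)/2 = 0.66, v̄ = (1.06+1.15)/2 = 1.105 → q = 3.2×0.66×1.105 = 2.334 m³/s
Panel 3-4: Δb = 1.2 m, d̄ = (0.73+0.53)/2 = 0.63, v̄ = (1.15+1.03)/2 = 1.09 → q = 1.2×0.63×1.09 = 0.8240 m³/s
Panel 4-5: Δb = 1.1 m, d̄ = (0.53+0.35)/2 = 0.44, v̄ = (1.03+0.62)/2 = 0.825 → q = 1.1×0.44×0.825 = 0.3993 m³/s
Panel 5-6: Δb = 0.6 m, d̄ = (0.35+0.38)/2 = 0.365, v̄ = (0.62+0.86)/2 = 0.74 → q = 0.6×0.365×0.74 = 0.1621 m³/s
Panel 6-7: Δb = 0.7 m, d̄ = (0.38+0.23)/2 = 0.305, v̄ = (0.86+0.57)/2 = 0.715 → q = 0.7×0.305×0.715 = 0.1527 m³/s
Q = Σ q = 5.078 m³/s

5.08 m³/s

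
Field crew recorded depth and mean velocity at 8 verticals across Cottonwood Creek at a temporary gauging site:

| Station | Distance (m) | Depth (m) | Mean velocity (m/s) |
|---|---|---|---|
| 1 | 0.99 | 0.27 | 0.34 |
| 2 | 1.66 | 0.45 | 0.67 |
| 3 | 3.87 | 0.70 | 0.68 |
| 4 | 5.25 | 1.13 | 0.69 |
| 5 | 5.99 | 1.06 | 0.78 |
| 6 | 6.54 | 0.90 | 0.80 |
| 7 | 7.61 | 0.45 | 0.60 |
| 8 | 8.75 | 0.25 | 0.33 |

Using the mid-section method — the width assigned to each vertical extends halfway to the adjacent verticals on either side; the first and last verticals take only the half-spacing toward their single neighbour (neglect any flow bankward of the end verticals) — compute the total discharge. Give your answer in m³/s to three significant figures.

3.61 m³/s

w_1 = (1.66 − 0.99)/2 = 0.335 m; q_1 = 0.34 × 0.27 × 0.335 = 0.03075 m³/s
w_2 = (3.87 − 0.99)/2 = 1.44 m; q_2 = 0.67 × 0.45 × 1.44 = 0.4342 m³/s
w_3 = (5.25 − 1.66)/2 = 1.795 m; q_3 = 0.68 × 0.70 × 1.795 = 0.8544 m³/s
w_4 = (5.99 − 3.87)/2 = 1.06 m; q_4 = 0.69 × 1.13 × 1.06 = 0.8265 m³/s
w_5 = (6.54 − 5.25)/2 = 0.645 m; q_5 = 0.78 × 1.06 × 0.645 = 0.5333 m³/s
w_6 = (7.61 − 5.99)/2 = 0.81 m; q_6 = 0.80 × 0.90 × 0.81 = 0.5832 m³/s
w_7 = (8.75 − 6.54)/2 = 1.105 m; q_7 = 0.60 × 0.45 × 1.105 = 0.2984 m³/s
w_8 = (8.75 − 7.61)/2 = 0.57 m; q_8 = 0.33 × 0.25 × 0.57 = 0.04703 m³/s
Q = Σ qᵢ = 3.608 m³/s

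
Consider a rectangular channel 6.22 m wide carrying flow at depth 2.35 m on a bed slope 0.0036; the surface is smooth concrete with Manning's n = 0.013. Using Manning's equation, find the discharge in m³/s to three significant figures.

A = b·y = 6.22 × 2.35 = 14.62 m²
P = b + 2y = 6.22 + 2×2.35 = 10.92 m
R = A/P = 14.62/10.92 = 1.339 m
Q = (1/n)·A·R^(2/3)·S^(1/2) = (1/0.013) × 14.62 × 1.339^(2/3) × 0.0036^(1/2) = 81.94 m³/s

81.9 m³/s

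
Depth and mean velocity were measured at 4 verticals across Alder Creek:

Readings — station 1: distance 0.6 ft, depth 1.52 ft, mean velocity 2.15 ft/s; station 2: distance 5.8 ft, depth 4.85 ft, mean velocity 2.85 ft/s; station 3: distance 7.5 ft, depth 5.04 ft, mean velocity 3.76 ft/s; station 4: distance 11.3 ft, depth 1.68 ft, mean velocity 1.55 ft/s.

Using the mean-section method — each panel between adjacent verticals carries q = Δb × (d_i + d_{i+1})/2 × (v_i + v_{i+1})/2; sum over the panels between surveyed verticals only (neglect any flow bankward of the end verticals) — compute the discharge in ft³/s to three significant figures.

103 ft³/s

Panel 1-2: Δb = 5.2 ft, d̄ = (1.52+4.85)/2 = 3.185, v̄ = (2.15+2.85)/2 = 2.5 → q = 5.2×3.185×2.5 = 41.41 ft³/s
Panel 2-3: Δb = 1.7 ft, d̄ = (4.85+5.04)/2 = 4.945, v̄ = (2.85+3.76)/2 = 3.305 → q = 1.7×4.945×3.305 = 27.78 ft³/s
Panel 3-4: Δb = 3.8 ft, d̄ = (5.04+1.68)/2 = 3.36, v̄ = (3.76+1.55)/2 = 2.655 → q = 3.8×3.36×2.655 = 33.90 ft³/s
Q = Σ q = 103.1 ft³/s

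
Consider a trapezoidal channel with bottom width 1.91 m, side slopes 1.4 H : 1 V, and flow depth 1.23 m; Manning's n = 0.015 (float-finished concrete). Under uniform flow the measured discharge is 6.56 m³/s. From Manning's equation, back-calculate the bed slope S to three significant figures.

0.000742

A = (b + z·y)·y = (1.91 + 1.4×1.23)×1.23 = 4.467 m²
P = b + 2y√(1+z²) = 1.91 + 2×1.23×√(1+1.4²) = 6.142 m
R = A/P = 4.467/6.142 = 0.7273 m
S = (Q·n / (1·A·R^(2/3)))² = (6.56×0.015 / (1×4.467×0.8087))² = 0.0007418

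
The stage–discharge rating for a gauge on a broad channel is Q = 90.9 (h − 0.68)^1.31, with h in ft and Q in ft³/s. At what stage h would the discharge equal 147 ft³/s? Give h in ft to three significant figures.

2.12 ft

h − h₀ = (Q/C)^(1/b) = (147/90.9)^(1/1.31) = 1.443 ft
h = 0.68 + 1.443 = 2.123 ft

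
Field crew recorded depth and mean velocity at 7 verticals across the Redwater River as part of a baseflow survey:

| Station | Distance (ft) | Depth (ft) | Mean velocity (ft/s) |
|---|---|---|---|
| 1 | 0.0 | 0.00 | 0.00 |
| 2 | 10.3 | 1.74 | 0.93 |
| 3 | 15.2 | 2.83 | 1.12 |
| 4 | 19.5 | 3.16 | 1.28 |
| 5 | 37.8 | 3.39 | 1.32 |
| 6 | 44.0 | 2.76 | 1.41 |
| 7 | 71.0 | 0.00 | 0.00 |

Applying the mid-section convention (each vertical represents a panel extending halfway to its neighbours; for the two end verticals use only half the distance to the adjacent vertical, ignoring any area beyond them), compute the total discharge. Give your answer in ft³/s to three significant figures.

192 ft³/s

w_2 = (15.2 − 0.0)/2 = 7.6 ft; q_2 = 0.93 × 1.74 × 7.6 = 12.30 ft³/s
w_3 = (19.5 − 10.3)/2 = 4.6 ft; q_3 = 1.12 × 2.83 × 4.6 = 14.58 ft³/s
w_4 = (37.8 − 15.2)/2 = 11.3 ft; q_4 = 1.28 × 3.16 × 11.3 = 45.71 ft³/s
w_5 = (44.0 − 19.5)/2 = 12.25 ft; q_5 = 1.32 × 3.39 × 12.25 = 54.82 ft³/s
w_6 = (71.0 − 37.8)/2 = 16.6 ft; q_6 = 1.41 × 2.76 × 16.6 = 64.60 ft³/s
Stations 1, 7 contribute zero (depth or velocity is 0).
Q = Σ qᵢ = 192.0 ft³/s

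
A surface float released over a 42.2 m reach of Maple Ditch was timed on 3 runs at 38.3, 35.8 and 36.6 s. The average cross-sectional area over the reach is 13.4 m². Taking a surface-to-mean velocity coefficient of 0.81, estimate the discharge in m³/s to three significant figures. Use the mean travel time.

t̄ = (38.3 + 35.8 + 36.6) / 3 = 36.9 s
v_surface = L / t̄ = 42.2 / 36.9 = 1.144 m/s
v_mean = 0.81 × 1.144 = 0.9263 m/s
Q = A × v_mean = 13.4 × 0.9263 = 12.41 m³/s

12.4 m³/s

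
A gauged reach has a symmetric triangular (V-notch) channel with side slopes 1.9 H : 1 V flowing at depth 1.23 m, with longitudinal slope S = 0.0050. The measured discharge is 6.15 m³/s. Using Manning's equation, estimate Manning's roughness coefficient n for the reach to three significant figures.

0.0220

A = z·y² = 1.9×1.23² = 2.875 m²
P = 2y√(1+z²) = 2×1.23×√(1+1.9²) = 5.282 m
R = A/P = 2.875/5.282 = 0.5442 m
n = (1/Q)·A·R^(2/3)·S^(1/2) = (1/6.15) × 2.875 × 0.6666 × 0.07071 = 0.02203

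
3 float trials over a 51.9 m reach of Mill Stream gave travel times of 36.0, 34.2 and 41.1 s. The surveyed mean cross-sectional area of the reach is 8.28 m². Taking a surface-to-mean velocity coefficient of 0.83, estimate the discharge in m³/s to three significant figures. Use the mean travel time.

9.61 m³/s

t̄ = (36.0 + 34.2 + 41.1) / 3 = 37.1 s
v_surface = L / t̄ = 51.9 / 37.1 = 1.399 m/s
v_mean = 0.83 × 1.399 = 1.161 m/s
Q = A × v_mean = 8.28 × 1.161 = 9.614 m³/s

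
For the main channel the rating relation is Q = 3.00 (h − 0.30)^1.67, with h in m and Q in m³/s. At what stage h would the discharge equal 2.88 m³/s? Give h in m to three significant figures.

h − h₀ = (Q/C)^(1/b) = (2.88/3.00)^(1/1.67) = 0.9759 m
h = 0.30 + 0.9759 = 1.276 m

1.28 m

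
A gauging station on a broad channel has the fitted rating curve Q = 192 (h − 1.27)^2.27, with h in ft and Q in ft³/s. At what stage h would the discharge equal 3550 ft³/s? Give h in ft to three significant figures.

4.89 ft

h − h₀ = (Q/C)^(1/b) = (3550/192)^(1/2.27) = 3.615 ft
h = 1.27 + 3.615 = 4.885 ft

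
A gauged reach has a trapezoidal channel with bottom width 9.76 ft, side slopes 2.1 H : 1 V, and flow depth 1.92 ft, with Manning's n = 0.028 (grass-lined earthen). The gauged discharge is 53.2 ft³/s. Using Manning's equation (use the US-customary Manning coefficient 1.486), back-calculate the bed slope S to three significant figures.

0.000901

A = (b + z·y)·y = (9.76 + 2.1×1.92)×1.92 = 26.48 ft²
P = b + 2y√(1+z²) = 9.76 + 2×1.92×√(1+2.1²) = 18.69 ft
R = A/P = 26.48/18.69 = 1.417 ft
S = (Q·n / (1.486·A·R^(2/3)))² = (53.2×0.028 / (1.486×26.48×1.261))² = 0.0009006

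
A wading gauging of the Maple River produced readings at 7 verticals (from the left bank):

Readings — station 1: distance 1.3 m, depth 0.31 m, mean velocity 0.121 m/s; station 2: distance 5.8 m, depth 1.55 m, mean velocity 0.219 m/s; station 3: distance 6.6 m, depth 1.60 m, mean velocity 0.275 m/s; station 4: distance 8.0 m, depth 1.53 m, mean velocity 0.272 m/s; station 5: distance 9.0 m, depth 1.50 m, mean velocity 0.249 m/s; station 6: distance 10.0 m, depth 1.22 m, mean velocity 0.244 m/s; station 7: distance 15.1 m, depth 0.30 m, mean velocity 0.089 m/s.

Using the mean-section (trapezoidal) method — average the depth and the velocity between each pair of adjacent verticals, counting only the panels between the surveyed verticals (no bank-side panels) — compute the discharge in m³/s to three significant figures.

3.00 m³/s

Panel 1-2: Δb = 4.5 m, d̄ = (0.31+1.55)/2 = 0.93, v̄ = (0.121+0.219)/2 = 0.17 → q = 4.5×0.93×0.17 = 0.7115 m³/s
Panel 2-3: Δb = 0.8 m, d̄ = (1.55+1.60)/2 = 1.575, v̄ = (0.219+0.275)/2 = 0.247 → q = 0.8×1.575×0.247 = 0.3112 m³/s
Panel 3-4: Δb = 1.4 m, d̄ = (1.60+1.53)/2 = 1.565, v̄ = (0.275+0.272)/2 = 0.2735 → q = 1.4×1.565×0.2735 = 0.5992 m³/s
Panel 4-5: Δb = 1 m, d̄ = (1.53+1.50)/2 = 1.515, v̄ = (0.272+0.249)/2 = 0.2605 → q = 1×1.515×0.2605 = 0.3947 m³/s
Panel 5-6: Δb = 1 m, d̄ = (1.50+1.22)/2 = 1.36, v̄ = (0.249+0.244)/2 = 0.2465 → q = 1×1.36×0.2465 = 0.3352 m³/s
Panel 6-7: Δb = 5.1 m, d̄ = (1.22+0.30)/2 = 0.76, v̄ = (0.244+0.089)/2 = 0.1665 → q = 5.1×0.76×0.1665 = 0.6454 m³/s
Q = Σ q = 2.997 m³/s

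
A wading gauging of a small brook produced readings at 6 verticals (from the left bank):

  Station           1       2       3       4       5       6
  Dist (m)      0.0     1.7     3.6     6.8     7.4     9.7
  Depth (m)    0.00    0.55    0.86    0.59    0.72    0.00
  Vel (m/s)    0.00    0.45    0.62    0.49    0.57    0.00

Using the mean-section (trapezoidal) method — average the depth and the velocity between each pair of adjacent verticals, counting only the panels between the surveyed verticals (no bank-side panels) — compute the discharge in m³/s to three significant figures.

2.55 m³/s

Panel 1-2: Δb = 1.7 m, d̄ = (0.00+0.55)/2 = 0.275, v̄ = (0.00+0.45)/2 = 0.225 → q = 1.7×0.275×0.225 = 0.1052 m³/s
Panel 2-3: Δb = 1.9 m, d̄ = (0.55+0.86)/2 = 0.705, v̄ = (0.45+0.62)/2 = 0.535 → q = 1.9×0.705×0.535 = 0.7166 m³/s
Panel 3-4: Δb = 3.2 m, d̄ = (0.86+0.59)/2 = 0.725, v̄ = (0.62+0.49)/2 = 0.555 → q = 3.2×0.725×0.555 = 1.288 m³/s
Panel 4-5: Δb = 0.6 m, d̄ = (0.59+0.72)/2 = 0.655, v̄ = (0.49+0.57)/2 = 0.53 → q = 0.6×0.655×0.53 = 0.2083 m³/s
Panel 5-6: Δb = 2.3 m, d̄ = (0.72+0.00)/2 = 0.36, v̄ = (0.57+0.00)/2 = 0.285 → q = 2.3×0.36×0.285 = 0.2360 m³/s
Q = Σ q = 2.554 m³/s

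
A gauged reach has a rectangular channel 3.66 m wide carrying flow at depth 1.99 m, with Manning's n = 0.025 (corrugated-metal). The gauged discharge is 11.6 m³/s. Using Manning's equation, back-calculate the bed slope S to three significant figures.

0.00169

A = b·y = 3.66 × 1.99 = 7.283 m²
P = b + 2y = 3.66 + 2×1.99 = 7.640 m
R = A/P = 7.283/7.640 = 0.9533 m
S = (Q·n / (1·A·R^(2/3)))² = (11.6×0.025 / (1×7.283×0.9686))² = 0.001690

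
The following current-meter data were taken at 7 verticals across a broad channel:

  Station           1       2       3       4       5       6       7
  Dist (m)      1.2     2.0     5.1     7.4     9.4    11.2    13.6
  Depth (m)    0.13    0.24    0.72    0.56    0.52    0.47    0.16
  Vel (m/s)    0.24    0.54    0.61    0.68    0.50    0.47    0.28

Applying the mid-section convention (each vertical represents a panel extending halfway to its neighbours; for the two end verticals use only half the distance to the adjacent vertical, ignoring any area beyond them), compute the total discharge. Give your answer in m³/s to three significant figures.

w_1 = (2.0 − 1.2)/2 = 0.4 m; q_1 = 0.24 × 0.13 × 0.4 = 0.01248 m³/s
w_2 = (5.1 − 1.2)/2 = 1.95 m; q_2 = 0.54 × 0.24 × 1.95 = 0.2527 m³/s
w_3 = (7.4 − 2.0)/2 = 2.7 m; q_3 = 0.61 × 0.72 × 2.7 = 1.186 m³/s
w_4 = (9.4 − 5.1)/2 = 2.15 m; q_4 = 0.68 × 0.56 × 2.15 = 0.8187 m³/s
w_5 = (11.2 − 7.4)/2 = 1.9 m; q_5 = 0.50 × 0.52 × 1.9 = 0.4940 m³/s
w_6 = (13.6 − 9.4)/2 = 2.1 m; q_6 = 0.47 × 0.47 × 2.1 = 0.4639 m³/s
w_7 = (13.6 − 11.2)/2 = 1.2 m; q_7 = 0.28 × 0.16 × 1.2 = 0.05376 m³/s
Q = Σ qᵢ = 3.281 m³/s

3.28 m³/s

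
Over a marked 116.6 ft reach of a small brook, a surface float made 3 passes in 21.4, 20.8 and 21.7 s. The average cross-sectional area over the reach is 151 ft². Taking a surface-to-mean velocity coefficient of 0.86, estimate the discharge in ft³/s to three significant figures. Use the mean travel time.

711 ft³/s

t̄ = (21.4 + 20.8 + 21.7) / 3 = 21.3 s
v_surface = L / t̄ = 116.6 / 21.3 = 5.474 ft/s
v_mean = 0.86 × 5.474 = 4.708 ft/s
Q = A × v_mean = 151 × 4.708 = 710.9 ft³/s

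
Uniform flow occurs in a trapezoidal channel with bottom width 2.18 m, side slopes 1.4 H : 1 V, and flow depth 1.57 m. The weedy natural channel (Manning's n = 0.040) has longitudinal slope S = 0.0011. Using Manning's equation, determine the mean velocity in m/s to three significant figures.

A = (b + z·y)·y = (2.18 + 1.4×1.57)×1.57 = 6.873 m²
P = b + 2y√(1+z²) = 2.18 + 2×1.57×√(1+1.4²) = 7.582 m
R = A/P = 6.873/7.582 = 0.9065 m
Q = (1/n)·A·R^(2/3)·S^(1/2) = (1/0.040) × 6.873 × 0.9065^(2/3) × 0.0011^(1/2) = 5.338 m³/s
V = Q/A = 5.338/6.873 = 0.7766 m/s

0.777 m/s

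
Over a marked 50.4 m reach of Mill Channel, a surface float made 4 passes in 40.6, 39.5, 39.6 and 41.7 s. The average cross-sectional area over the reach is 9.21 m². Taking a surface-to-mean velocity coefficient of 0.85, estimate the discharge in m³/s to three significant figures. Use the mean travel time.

t̄ = (40.6 + 39.5 + 39.6 + 41.7) / 4 = 40.35 s
v_surface = L / t̄ = 50.4 / 40.35 = 1.249 m/s
v_mean = 0.85 × 1.249 = 1.062 m/s
Q = A × v_mean = 9.21 × 1.062 = 9.778 m³/s

9.78 m³/s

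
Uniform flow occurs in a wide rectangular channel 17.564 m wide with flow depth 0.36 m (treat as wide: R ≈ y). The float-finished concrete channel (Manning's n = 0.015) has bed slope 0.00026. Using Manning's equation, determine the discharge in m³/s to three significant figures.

A = b·y = 17.564 × 0.36 = 6.323 m²
Wide channel: R ≈ y = 0.36 m
Q = (1/n)·A·R^(2/3)·S^(1/2) = (1/0.015) × 6.323 × 0.3600^(2/3) × 0.00026^(1/2) = 3.440 m³/s

3.44 m³/s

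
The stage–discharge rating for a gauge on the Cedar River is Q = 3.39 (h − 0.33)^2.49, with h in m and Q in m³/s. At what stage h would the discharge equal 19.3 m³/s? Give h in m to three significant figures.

2.34 m

h − h₀ = (Q/C)^(1/b) = (19.3/3.39)^(1/2.49) = 2.011 m
h = 0.33 + 2.011 = 2.341 m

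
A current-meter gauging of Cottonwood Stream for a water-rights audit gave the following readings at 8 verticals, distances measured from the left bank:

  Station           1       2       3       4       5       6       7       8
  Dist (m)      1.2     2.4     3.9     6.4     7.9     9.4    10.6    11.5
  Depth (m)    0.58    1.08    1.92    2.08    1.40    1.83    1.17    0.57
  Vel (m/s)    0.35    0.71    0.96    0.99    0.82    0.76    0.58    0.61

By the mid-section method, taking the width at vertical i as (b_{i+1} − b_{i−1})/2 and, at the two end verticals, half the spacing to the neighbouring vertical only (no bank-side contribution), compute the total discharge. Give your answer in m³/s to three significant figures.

13.4 m³/s

w_1 = (2.4 − 1.2)/2 = 0.6 m; q_1 = 0.35 × 0.58 × 0.6 = 0.1218 m³/s
w_2 = (3.9 − 1.2)/2 = 1.35 m; q_2 = 0.71 × 1.08 × 1.35 = 1.035 m³/s
w_3 = (6.4 − 2.4)/2 = 2 m; q_3 = 0.96 × 1.92 × 2 = 3.686 m³/s
w_4 = (7.9 − 3.9)/2 = 2 m; q_4 = 0.99 × 2.08 × 2 = 4.118 m³/s
w_5 = (9.4 − 6.4)/2 = 1.5 m; q_5 = 0.82 × 1.40 × 1.5 = 1.722 m³/s
w_6 = (10.6 − 7.9)/2 = 1.35 m; q_6 = 0.76 × 1.83 × 1.35 = 1.878 m³/s
w_7 = (11.5 − 9.4)/2 = 1.05 m; q_7 = 0.58 × 1.17 × 1.05 = 0.7125 m³/s
w_8 = (11.5 − 10.6)/2 = 0.45 m; q_8 = 0.61 × 0.57 × 0.45 = 0.1565 m³/s
Q = Σ qᵢ = 13.43 m³/s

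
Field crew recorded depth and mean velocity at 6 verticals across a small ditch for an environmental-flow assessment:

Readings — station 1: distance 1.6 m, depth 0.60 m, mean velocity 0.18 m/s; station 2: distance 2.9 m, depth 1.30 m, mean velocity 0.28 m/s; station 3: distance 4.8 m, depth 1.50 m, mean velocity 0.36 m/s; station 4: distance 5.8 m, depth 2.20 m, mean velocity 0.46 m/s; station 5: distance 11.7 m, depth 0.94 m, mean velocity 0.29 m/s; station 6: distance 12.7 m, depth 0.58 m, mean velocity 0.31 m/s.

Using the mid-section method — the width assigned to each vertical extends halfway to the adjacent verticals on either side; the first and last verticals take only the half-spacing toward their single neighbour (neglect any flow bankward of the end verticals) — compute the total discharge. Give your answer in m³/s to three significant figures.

w_1 = (2.9 − 1.6)/2 = 0.65 m; q_1 = 0.18 × 0.60 × 0.65 = 0.07020 m³/s
w_2 = (4.8 − 1.6)/2 = 1.6 m; q_2 = 0.28 × 1.30 × 1.6 = 0.5824 m³/s
w_3 = (5.8 − 2.9)/2 = 1.45 m; q_3 = 0.36 × 1.50 × 1.45 = 0.7830 m³/s
w_4 = (11.7 − 4.8)/2 = 3.45 m; q_4 = 0.46 × 2.20 × 3.45 = 3.491 m³/s
w_5 = (12.7 − 5.8)/2 = 3.45 m; q_5 = 0.29 × 0.94 × 3.45 = 0.9405 m³/s
w_6 = (12.7 − 11.7)/2 = 0.5 m; q_6 = 0.31 × 0.58 × 0.5 = 0.08990 m³/s
Q = Σ qᵢ = 5.957 m³/s

5.96 m³/s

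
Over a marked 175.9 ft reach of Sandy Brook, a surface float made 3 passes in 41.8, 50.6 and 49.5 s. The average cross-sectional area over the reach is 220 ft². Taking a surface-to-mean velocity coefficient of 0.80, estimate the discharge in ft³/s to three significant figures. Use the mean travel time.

t̄ = (41.8 + 50.6 + 49.5) / 3 = 47.3 s
v_surface = L / t̄ = 175.9 / 47.3 = 3.719 ft/s
v_mean = 0.80 × 3.719 = 2.975 ft/s
Q = A × v_mean = 220 × 2.975 = 654.5 ft³/s

655 ft³/s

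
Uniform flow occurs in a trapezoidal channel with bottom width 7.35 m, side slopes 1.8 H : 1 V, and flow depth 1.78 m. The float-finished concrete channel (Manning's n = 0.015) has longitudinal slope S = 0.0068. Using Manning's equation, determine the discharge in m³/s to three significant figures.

122 m³/s

A = (b + z·y)·y = (7.35 + 1.8×1.78)×1.78 = 18.79 m²
P = b + 2y√(1+z²) = 7.35 + 2×1.78×√(1+1.8²) = 14.68 m
R = A/P = 18.79/14.68 = 1.280 m
Q = (1/n)·A·R^(2/3)·S^(1/2) = (1/0.015) × 18.79 × 1.280^(2/3) × 0.0068^(1/2) = 121.7 m³/s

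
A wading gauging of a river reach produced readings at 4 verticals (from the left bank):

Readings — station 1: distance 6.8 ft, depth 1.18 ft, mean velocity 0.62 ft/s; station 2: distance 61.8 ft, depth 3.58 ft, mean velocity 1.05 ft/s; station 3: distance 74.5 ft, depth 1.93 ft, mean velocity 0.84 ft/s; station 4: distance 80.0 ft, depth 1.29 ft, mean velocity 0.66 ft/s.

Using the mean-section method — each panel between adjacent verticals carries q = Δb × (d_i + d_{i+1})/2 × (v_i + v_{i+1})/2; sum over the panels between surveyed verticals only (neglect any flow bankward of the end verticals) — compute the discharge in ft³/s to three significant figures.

149 ft³/s

Panel 1-2: Δb = 55 ft, d̄ = (1.18+3.58)/2 = 2.38, v̄ = (0.62+1.05)/2 = 0.835 → q = 55×2.38×0.835 = 109.3 ft³/s
Panel 2-3: Δb = 12.7 ft, d̄ = (3.58+1.93)/2 = 2.755, v̄ = (1.05+0.84)/2 = 0.945 → q = 12.7×2.755×0.945 = 33.06 ft³/s
Panel 3-4: Δb = 5.5 ft, d̄ = (1.93+1.29)/2 = 1.61, v̄ = (0.84+0.66)/2 = 0.75 → q = 5.5×1.61×0.75 = 6.641 ft³/s
Q = Σ q = 149.0 ft³/s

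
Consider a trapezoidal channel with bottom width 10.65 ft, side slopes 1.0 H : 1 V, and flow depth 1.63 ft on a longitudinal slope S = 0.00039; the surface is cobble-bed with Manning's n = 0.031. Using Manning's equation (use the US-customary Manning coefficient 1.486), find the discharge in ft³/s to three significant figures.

22.7 ft³/s

A = (b + z·y)·y = (10.65 + 1.0×1.63)×1.63 = 20.02 ft²
P = b + 2y√(1+z²) = 10.65 + 2×1.63×√(1+1.0²) = 15.26 ft
R = A/P = 20.02/15.26 = 1.312 ft
Q = (1.486/n)·A·R^(2/3)·S^(1/2) = (1.486/0.031) × 20.02 × 1.312^(2/3) × 0.00039^(1/2) = 22.71 ft³/s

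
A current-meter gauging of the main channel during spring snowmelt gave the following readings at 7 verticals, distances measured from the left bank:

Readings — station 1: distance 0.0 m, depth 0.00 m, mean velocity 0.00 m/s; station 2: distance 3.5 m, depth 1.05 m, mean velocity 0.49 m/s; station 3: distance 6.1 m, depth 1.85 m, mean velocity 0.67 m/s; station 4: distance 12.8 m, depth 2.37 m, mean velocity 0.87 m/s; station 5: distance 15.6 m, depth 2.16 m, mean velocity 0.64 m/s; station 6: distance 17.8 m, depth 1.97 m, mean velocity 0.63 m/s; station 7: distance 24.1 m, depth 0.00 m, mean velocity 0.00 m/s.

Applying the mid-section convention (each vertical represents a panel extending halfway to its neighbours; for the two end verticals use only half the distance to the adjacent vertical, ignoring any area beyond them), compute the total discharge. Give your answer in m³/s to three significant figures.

w_2 = (6.1 − 0.0)/2 = 3.05 m; q_2 = 0.49 × 1.05 × 3.05 = 1.569 m³/s
w_3 = (12.8 − 3.5)/2 = 4.65 m; q_3 = 0.67 × 1.85 × 4.65 = 5.764 m³/s
w_4 = (15.6 − 6.1)/2 = 4.75 m; q_4 = 0.87 × 2.37 × 4.75 = 9.794 m³/s
w_5 = (17.8 − 12.8)/2 = 2.5 m; q_5 = 0.64 × 2.16 × 2.5 = 3.456 m³/s
w_6 = (24.1 − 15.6)/2 = 4.25 m; q_6 = 0.63 × 1.97 × 4.25 = 5.275 m³/s
Stations 1, 7 contribute zero (depth or velocity is 0).
Q = Σ qᵢ = 25.86 m³/s

25.9 m³/s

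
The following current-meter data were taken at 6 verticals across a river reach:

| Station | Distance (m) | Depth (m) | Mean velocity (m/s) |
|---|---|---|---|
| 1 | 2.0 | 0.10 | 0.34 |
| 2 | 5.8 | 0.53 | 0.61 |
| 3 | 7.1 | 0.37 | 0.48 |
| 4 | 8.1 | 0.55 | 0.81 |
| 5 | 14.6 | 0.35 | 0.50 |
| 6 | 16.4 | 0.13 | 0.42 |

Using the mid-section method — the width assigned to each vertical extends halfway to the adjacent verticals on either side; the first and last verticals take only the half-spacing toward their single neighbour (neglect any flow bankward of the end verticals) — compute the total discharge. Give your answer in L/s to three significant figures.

w_1 = (5.8 − 2.0)/2 = 1.9 m; q_1 = 0.34 × 0.10 × 1.9 = 0.06460 m³/s
w_2 = (7.1 − 2.0)/2 = 2.55 m; q_2 = 0.61 × 0.53 × 2.55 = 0.8244 m³/s
w_3 = (8.1 − 5.8)/2 = 1.15 m; q_3 = 0.48 × 0.37 × 1.15 = 0.2042 m³/s
w_4 = (14.6 − 7.1)/2 = 3.75 m; q_4 = 0.81 × 0.55 × 3.75 = 1.671 m³/s
w_5 = (16.4 − 8.1)/2 = 4.15 m; q_5 = 0.50 × 0.35 × 4.15 = 0.7263 m³/s
w_6 = (16.4 − 14.6)/2 = 0.9 m; q_6 = 0.42 × 0.13 × 0.9 = 0.04914 m³/s
Q = Σ qᵢ = 3.539 m³/s
= 3.539 × 1000 = 3539 L/s

3540 L/s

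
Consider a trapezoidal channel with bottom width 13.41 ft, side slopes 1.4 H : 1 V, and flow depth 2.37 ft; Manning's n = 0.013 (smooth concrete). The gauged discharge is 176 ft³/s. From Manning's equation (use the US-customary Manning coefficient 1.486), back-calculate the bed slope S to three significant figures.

0.000670

A = (b + z·y)·y = (13.41 + 1.4×2.37)×2.37 = 39.65 ft²
P = b + 2y√(1+z²) = 13.41 + 2×2.37×√(1+1.4²) = 21.57 ft
R = A/P = 39.65/21.57 = 1.838 ft
S = (Q·n / (1.486·A·R^(2/3)))² = (176×0.013 / (1.486×39.65×1.501))² = 0.0006697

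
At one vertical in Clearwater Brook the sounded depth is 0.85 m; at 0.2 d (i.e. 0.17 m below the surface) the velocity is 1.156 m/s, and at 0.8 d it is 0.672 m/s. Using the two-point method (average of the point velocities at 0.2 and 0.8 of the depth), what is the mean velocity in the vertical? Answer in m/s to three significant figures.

v̄ = (1.156 + 0.672) / 2 = 0.9140 m/s

0.914 m/s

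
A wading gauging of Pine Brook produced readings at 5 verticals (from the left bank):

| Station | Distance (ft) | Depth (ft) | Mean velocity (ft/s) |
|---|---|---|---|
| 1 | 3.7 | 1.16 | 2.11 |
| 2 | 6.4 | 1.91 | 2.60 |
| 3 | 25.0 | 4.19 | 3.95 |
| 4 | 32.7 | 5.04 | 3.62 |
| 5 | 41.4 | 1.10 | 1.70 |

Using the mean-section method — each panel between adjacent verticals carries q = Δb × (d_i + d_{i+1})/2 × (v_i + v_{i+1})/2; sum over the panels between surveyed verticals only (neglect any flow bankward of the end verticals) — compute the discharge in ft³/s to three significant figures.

Panel 1-2: Δb = 2.7 ft, d̄ = (1.16+1.91)/2 = 1.535, v̄ = (2.11+2.60)/2 = 2.355 → q = 2.7×1.535×2.355 = 9.760 ft³/s
Panel 2-3: Δb = 18.6 ft, d̄ = (1.91+4.19)/2 = 3.05, v̄ = (2.60+3.95)/2 = 3.275 → q = 18.6×3.05×3.275 = 185.8 ft³/s
Panel 3-4: Δb = 7.7 ft, d̄ = (4.19+5.04)/2 = 4.615, v̄ = (3.95+3.62)/2 = 3.785 → q = 7.7×4.615×3.785 = 134.5 ft³/s
Panel 4-5: Δb = 8.7 ft, d̄ = (5.04+1.10)/2 = 3.07, v̄ = (3.62+1.70)/2 = 2.66 → q = 8.7×3.07×2.66 = 71.05 ft³/s
Q = Σ q = 401.1 ft³/s

401 ft³/s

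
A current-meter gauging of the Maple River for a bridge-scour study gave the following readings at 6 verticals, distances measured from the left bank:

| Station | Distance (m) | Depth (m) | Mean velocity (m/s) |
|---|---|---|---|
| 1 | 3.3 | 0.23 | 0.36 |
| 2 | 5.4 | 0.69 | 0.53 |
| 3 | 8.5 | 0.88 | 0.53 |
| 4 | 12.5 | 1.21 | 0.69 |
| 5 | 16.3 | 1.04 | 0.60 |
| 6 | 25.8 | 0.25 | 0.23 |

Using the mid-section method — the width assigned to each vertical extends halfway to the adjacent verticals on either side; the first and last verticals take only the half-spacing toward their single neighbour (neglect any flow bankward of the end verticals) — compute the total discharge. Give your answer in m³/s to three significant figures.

10.4 m³/s

w_1 = (5.4 − 3.3)/2 = 1.05 m; q_1 = 0.36 × 0.23 × 1.05 = 0.08694 m³/s
w_2 = (8.5 − 3.3)/2 = 2.6 m; q_2 = 0.53 × 0.69 × 2.6 = 0.9508 m³/s
w_3 = (12.5 − 5.4)/2 = 3.55 m; q_3 = 0.53 × 0.88 × 3.55 = 1.656 m³/s
w_4 = (16.3 − 8.5)/2 = 3.9 m; q_4 = 0.69 × 1.21 × 3.9 = 3.256 m³/s
w_5 = (25.8 − 12.5)/2 = 6.65 m; q_5 = 0.60 × 1.04 × 6.65 = 4.150 m³/s
w_6 = (25.8 − 16.3)/2 = 4.75 m; q_6 = 0.23 × 0.25 × 4.75 = 0.2731 m³/s
Q = Σ qᵢ = 10.37 m³/s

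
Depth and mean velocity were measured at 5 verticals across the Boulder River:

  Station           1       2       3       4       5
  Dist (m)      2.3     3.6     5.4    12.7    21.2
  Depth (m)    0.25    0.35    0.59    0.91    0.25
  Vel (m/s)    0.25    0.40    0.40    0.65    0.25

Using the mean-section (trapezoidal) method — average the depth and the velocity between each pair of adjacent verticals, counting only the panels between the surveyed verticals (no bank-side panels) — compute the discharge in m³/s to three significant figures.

Panel 1-2: Δb = 1.3 m, d̄ = (0.25+0.35)/2 = 0.3, v̄ = (0.25+0.40)/2 = 0.325 → q = 1.3×0.3×0.325 = 0.1268 m³/s
Panel 2-3: Δb = 1.8 m, d̄ = (0.35+0.59)/2 = 0.47, v̄ = (0.40+0.40)/2 = 0.4 → q = 1.8×0.47×0.4 = 0.3384 m³/s
Panel 3-4: Δb = 7.3 m, d̄ = (0.59+0.91)/2 = 0.75, v̄ = (0.40+0.65)/2 = 0.525 → q = 7.3×0.75×0.525 = 2.874 m³/s
Panel 4-5: Δb = 8.5 m, d̄ = (0.91+0.25)/2 = 0.58, v̄ = (0.65+0.25)/2 = 0.45 → q = 8.5×0.58×0.45 = 2.219 m³/s
Q = Σ q = 5.558 m³/s

5.56 m³/s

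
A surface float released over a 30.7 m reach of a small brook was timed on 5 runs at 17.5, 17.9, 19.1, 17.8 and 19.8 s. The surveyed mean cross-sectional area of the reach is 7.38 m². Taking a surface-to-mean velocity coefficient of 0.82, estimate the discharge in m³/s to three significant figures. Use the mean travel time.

10.1 m³/s

t̄ = (17.5 + 17.9 + 19.1 + 17.8 + 19.8) / 5 = 18.42 s
v_surface = L / t̄ = 30.7 / 18.42 = 1.667 m/s
v_mean = 0.82 × 1.667 = 1.367 m/s
Q = A × v_mean = 7.38 × 1.367 = 10.09 m³/s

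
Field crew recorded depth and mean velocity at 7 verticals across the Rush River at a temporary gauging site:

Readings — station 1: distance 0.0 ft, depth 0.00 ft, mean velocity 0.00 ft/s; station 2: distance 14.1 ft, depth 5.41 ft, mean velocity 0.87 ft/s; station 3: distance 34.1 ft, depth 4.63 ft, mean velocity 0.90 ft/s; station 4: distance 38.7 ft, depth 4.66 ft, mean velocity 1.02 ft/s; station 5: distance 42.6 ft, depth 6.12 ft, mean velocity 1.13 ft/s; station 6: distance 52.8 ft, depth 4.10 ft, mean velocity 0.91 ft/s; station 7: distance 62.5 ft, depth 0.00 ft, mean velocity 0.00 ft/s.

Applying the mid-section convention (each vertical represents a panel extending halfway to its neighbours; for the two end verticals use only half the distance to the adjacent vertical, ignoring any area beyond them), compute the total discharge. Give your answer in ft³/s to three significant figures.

238 ft³/s

w_2 = (34.1 − 0.0)/2 = 17.05 ft; q_2 = 0.87 × 5.41 × 17.05 = 80.25 ft³/s
w_3 = (38.7 − 14.1)/2 = 12.3 ft; q_3 = 0.90 × 4.63 × 12.3 = 51.25 ft³/s
w_4 = (42.6 − 34.1)/2 = 4.25 ft; q_4 = 1.02 × 4.66 × 4.25 = 20.20 ft³/s
w_5 = (52.8 − 38.7)/2 = 7.05 ft; q_5 = 1.13 × 6.12 × 7.05 = 48.75 ft³/s
w_6 = (62.5 − 42.6)/2 = 9.95 ft; q_6 = 0.91 × 4.10 × 9.95 = 37.12 ft³/s
Stations 1, 7 contribute zero (depth or velocity is 0).
Q = Σ qᵢ = 237.6 ft³/s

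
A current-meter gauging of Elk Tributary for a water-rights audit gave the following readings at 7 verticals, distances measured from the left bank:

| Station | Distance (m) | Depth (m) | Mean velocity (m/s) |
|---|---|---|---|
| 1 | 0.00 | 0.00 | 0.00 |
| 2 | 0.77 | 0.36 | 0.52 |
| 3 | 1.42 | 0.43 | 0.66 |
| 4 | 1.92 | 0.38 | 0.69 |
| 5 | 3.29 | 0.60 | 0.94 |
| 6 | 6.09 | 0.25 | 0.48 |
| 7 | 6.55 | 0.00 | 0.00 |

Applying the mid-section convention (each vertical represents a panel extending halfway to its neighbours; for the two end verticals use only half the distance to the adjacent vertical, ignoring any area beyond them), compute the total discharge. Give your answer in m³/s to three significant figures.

1.91 m³/s

w_2 = (1.42 − 0.00)/2 = 0.71 m; q_2 = 0.52 × 0.36 × 0.71 = 0.1329 m³/s
w_3 = (1.92 − 0.77)/2 = 0.575 m; q_3 = 0.66 × 0.43 × 0.575 = 0.1632 m³/s
w_4 = (3.29 − 1.42)/2 = 0.935 m; q_4 = 0.69 × 0.38 × 0.935 = 0.2452 m³/s
w_5 = (6.09 − 1.92)/2 = 2.085 m; q_5 = 0.94 × 0.60 × 2.085 = 1.176 m³/s
w_6 = (6.55 − 3.29)/2 = 1.63 m; q_6 = 0.48 × 0.25 × 1.63 = 0.1956 m³/s
Stations 1, 7 contribute zero (depth or velocity is 0).
Q = Σ qᵢ = 1.913 m³/s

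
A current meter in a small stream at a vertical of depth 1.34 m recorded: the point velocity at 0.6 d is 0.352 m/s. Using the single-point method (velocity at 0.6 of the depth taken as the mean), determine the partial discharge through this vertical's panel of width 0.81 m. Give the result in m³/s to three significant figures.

v̄ = v₀.₆ = 0.352 m/s
q = v̄ × d × w = 0.3520 × 1.34 × 0.81 = 0.3821 m³/s

0.382 m³/s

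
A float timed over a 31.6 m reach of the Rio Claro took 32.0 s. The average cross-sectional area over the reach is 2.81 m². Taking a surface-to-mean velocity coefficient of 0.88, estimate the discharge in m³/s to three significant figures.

v_surface = L / t̄ = 31.6 / 32 = 0.9875 m/s
v_mean = 0.88 × 0.9875 = 0.8690 m/s
Q = A × v_mean = 2.81 × 0.8690 = 2.442 m³/s

2.44 m³/s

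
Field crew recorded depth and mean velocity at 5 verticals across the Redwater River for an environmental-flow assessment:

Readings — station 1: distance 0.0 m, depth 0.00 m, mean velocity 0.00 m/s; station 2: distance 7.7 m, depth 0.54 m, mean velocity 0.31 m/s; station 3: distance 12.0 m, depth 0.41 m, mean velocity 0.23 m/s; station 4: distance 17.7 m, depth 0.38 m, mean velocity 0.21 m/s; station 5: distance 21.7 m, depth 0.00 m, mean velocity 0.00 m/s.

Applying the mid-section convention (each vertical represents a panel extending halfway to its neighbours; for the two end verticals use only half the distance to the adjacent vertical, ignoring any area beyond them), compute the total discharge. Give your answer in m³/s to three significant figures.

1.86 m³/s

w_2 = (12.0 − 0.0)/2 = 6 m; q_2 = 0.31 × 0.54 × 6 = 1.004 m³/s
w_3 = (17.7 − 7.7)/2 = 5 m; q_3 = 0.23 × 0.41 × 5 = 0.4715 m³/s
w_4 = (21.7 − 12.0)/2 = 4.85 m; q_4 = 0.21 × 0.38 × 4.85 = 0.3870 m³/s
Stations 1, 5 contribute zero (depth or velocity is 0).
Q = Σ qᵢ = 1.863 m³/s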